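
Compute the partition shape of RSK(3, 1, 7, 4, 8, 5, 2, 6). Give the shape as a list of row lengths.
[4, 3, 1]

Row-insert each entry into an empty tableau.

After inserting 3: P = [[3]].
After inserting 1: P = [[1], [3]].
After inserting 7: P = [[1, 7], [3]].
After inserting 4: P = [[1, 4], [3, 7]].
After inserting 8: P = [[1, 4, 8], [3, 7]].
After inserting 5: P = [[1, 4, 5], [3, 7, 8]].
After inserting 2: P = [[1, 2, 5], [3, 4, 8], [7]].
After inserting 6: P = [[1, 2, 5, 6], [3, 4, 8], [7]].

The final insertion tableau P = [[1, 2, 5, 6], [3, 4, 8], [7]] has shape [4, 3, 1].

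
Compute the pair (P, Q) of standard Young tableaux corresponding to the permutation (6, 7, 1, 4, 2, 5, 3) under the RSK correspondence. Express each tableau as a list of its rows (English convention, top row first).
Insert each entry of the permutation into P by Schensted row insertion, recording in Q the position of each new cell.

After inserting 6: P = [[6]].
After inserting 7: P = [[6, 7]].
After inserting 1: P = [[1, 7], [6]].
After inserting 4: P = [[1, 4], [6, 7]].
After inserting 2: P = [[1, 2], [4, 7], [6]].
After inserting 5: P = [[1, 2, 5], [4, 7], [6]].
After inserting 3: P = [[1, 2, 3], [4, 5], [6, 7]].

So P = [[1, 2, 3], [4, 5], [6, 7]], Q = [[1, 2, 6], [3, 4], [5, 7]].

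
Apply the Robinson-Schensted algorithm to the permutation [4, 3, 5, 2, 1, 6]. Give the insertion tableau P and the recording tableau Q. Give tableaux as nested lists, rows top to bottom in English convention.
P = [[1, 5, 6], [2], [3], [4]], Q = [[1, 3, 6], [2], [4], [5]]

Insert each entry of the permutation into P by Schensted row insertion, recording in Q the position of each new cell.

Insert 4: appended to row 1. P = [[4]], Q = [[1]].
Insert 3: 3 bumps 4 from row 1; 4 starts row 2. P = [[3], [4]], Q = [[1], [2]].
Insert 5: appended to row 1. P = [[3, 5], [4]], Q = [[1, 3], [2]].
Insert 2: 2 bumps 3 from row 1; 3 bumps 4 from row 2; 4 starts row 3. P = [[2, 5], [3], [4]], Q = [[1, 3], [2], [4]].
Insert 1: 1 bumps 2 from row 1; 2 bumps 3 from row 2; 3 bumps 4 from row 3; 4 starts row 4. P = [[1, 5], [2], [3], [4]], Q = [[1, 3], [2], [4], [5]].
Insert 6: appended to row 1. P = [[1, 5, 6], [2], [3], [4]], Q = [[1, 3, 6], [2], [4], [5]].

So P = [[1, 5, 6], [2], [3], [4]], Q = [[1, 3, 6], [2], [4], [5]].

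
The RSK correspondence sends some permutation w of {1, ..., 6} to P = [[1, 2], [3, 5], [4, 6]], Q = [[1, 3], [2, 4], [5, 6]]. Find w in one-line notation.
4 3 6 5 1 2

Reverse the RSK construction: for i from n down to 1, find the cell of Q containing i, remove the entry at that cell from P, and reverse-bump it up through P; the value ejected from row 1 is w(i).

Step i=6: Q has 6 at row 3, column 2; remove 6 from row 3 of P and reverse-bump: 6 enters row 2 and ejects 5; 5 enters row 1 and ejects 2. So w(6) = 2. P is now [[1, 5], [3, 6], [4]].
Step i=5: Q has 5 at row 3, column 1; remove 4 from row 3 of P and reverse-bump: 4 enters row 2 and ejects 3; 3 enters row 1 and ejects 1. So w(5) = 1. P is now [[3, 5], [4, 6]].
Step i=4: Q has 4 at row 2, column 2; remove 6 from row 2 of P and reverse-bump: 6 enters row 1 and ejects 5. So w(4) = 5. P is now [[3, 6], [4]].
Step i=3: Q has 3 at row 1, column 2; remove that cell from P, ejecting 6. So w(3) = 6. P is now [[3], [4]].
Step i=2: Q has 2 at row 2, column 1; remove 4 from row 2 of P and reverse-bump: 4 enters row 1 and ejects 3. So w(2) = 3. P is now [[4]].
Step i=1: Q has 1 at row 1, column 1; remove that cell from P, ejecting 4. So w(1) = 4. P is now [].

So w = 4 3 6 5 1 2.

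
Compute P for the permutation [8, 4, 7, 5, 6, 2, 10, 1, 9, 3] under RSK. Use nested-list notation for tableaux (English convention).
Insert 8: appended to row 1. P = [[8]].
Insert 4: 4 bumps 8 from row 1; 8 starts row 2. P = [[4], [8]].
Insert 7: appended to row 1. P = [[4, 7], [8]].
Insert 5: 5 bumps 7 from row 1; 7 bumps 8 from row 2; 8 starts row 3. P = [[4, 5], [7], [8]].
Insert 6: appended to row 1. P = [[4, 5, 6], [7], [8]].
Insert 2: 2 bumps 4 from row 1; 4 bumps 7 from row 2; 7 bumps 8 from row 3; 8 starts row 4. P = [[2, 5, 6], [4], [7], [8]].
Insert 10: appended to row 1. P = [[2, 5, 6, 10], [4], [7], [8]].
Insert 1: 1 bumps 2 from row 1; 2 bumps 4 from row 2; 4 bumps 7 from row 3; 7 bumps 8 from row 4; 8 starts row 5. P = [[1, 5, 6, 10], [2], [4], [7], [8]].
Insert 9: 9 bumps 10 from row 1; 10 appends to row 2. P = [[1, 5, 6, 9], [2, 10], [4], [7], [8]].
Insert 3: 3 bumps 5 from row 1; 5 bumps 10 from row 2; 10 appends to row 3. P = [[1, 3, 6, 9], [2, 5], [4, 10], [7], [8]].

So P = [[1, 3, 6, 9], [2, 5], [4, 10], [7], [8]].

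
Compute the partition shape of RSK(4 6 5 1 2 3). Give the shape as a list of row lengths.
Row-insert each entry into an empty tableau.

After inserting 4: P = [[4]].
After inserting 6: P = [[4, 6]].
After inserting 5: P = [[4, 5], [6]].
After inserting 1: P = [[1, 5], [4], [6]].
After inserting 2: P = [[1, 2], [4, 5], [6]].
After inserting 3: P = [[1, 2, 3], [4, 5], [6]].

The final insertion tableau P = [[1, 2, 3], [4, 5], [6]] has shape [3, 2, 1].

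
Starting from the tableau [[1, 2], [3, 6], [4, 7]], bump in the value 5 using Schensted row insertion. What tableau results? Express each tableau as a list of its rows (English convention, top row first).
5 is larger than every entry of row 1, so it is appended to row 1. The new tableau is [[1, 2, 5], [3, 6], [4, 7]].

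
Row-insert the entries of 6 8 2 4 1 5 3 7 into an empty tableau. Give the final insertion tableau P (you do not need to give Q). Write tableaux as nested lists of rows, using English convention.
Insert 6: appended to row 1. P = [[6]].
Insert 8: appended to row 1. P = [[6, 8]].
Insert 2: 2 bumps 6 from row 1; 6 starts row 2. P = [[2, 8], [6]].
Insert 4: 4 bumps 8 from row 1; 8 appends to row 2. P = [[2, 4], [6, 8]].
Insert 1: 1 bumps 2 from row 1; 2 bumps 6 from row 2; 6 starts row 3. P = [[1, 4], [2, 8], [6]].
Insert 5: appended to row 1. P = [[1, 4, 5], [2, 8], [6]].
Insert 3: 3 bumps 4 from row 1; 4 bumps 8 from row 2; 8 appends to row 3. P = [[1, 3, 5], [2, 4], [6, 8]].
Insert 7: appended to row 1. P = [[1, 3, 5, 7], [2, 4], [6, 8]].

So P = [[1, 3, 5, 7], [2, 4], [6, 8]].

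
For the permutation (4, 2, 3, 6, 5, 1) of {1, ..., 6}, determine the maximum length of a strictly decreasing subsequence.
3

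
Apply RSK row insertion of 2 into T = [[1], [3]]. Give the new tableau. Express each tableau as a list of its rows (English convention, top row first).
2 is larger than every entry of row 1, so it is appended to row 1. The new tableau is [[1, 2], [3]].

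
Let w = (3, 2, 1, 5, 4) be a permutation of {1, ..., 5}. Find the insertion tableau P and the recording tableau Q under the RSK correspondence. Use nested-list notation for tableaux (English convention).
P = [[1, 4], [2, 5], [3]], Q = [[1, 4], [2, 5], [3]]

Insert each entry of the permutation into P by Schensted row insertion, recording in Q the position of each new cell.

Insert 3: appended to row 1. P = [[3]].
Insert 2: 2 bumps 3 from row 1; 3 starts row 2. P = [[2], [3]].
Insert 1: 1 bumps 2 from row 1; 2 bumps 3 from row 2; 3 starts row 3. P = [[1], [2], [3]].
Insert 5: appended to row 1. P = [[1, 5], [2], [3]].
Insert 4: 4 bumps 5 from row 1; 5 appends to row 2. P = [[1, 4], [2, 5], [3]].

So P = [[1, 4], [2, 5], [3]], Q = [[1, 4], [2, 5], [3]].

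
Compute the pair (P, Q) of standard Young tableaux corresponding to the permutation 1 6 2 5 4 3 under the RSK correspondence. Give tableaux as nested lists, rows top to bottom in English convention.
P = [[1, 2, 3], [4], [5], [6]], Q = [[1, 2, 4], [3], [5], [6]]

Insert each entry of the permutation into P by Schensted row insertion, recording in Q the position of each new cell.

Insert 1: appended to row 1. P = [[1]].
Insert 6: appended to row 1. P = [[1, 6]].
Insert 2: 2 bumps 6 from row 1; 6 starts row 2. P = [[1, 2], [6]].
Insert 5: appended to row 1. P = [[1, 2, 5], [6]].
Insert 4: 4 bumps 5 from row 1; 5 bumps 6 from row 2; 6 starts row 3. P = [[1, 2, 4], [5], [6]].
Insert 3: 3 bumps 4 from row 1; 4 bumps 5 from row 2; 5 bumps 6 from row 3; 6 starts row 4. P = [[1, 2, 3], [4], [5], [6]].

So P = [[1, 2, 3], [4], [5], [6]], Q = [[1, 2, 4], [3], [5], [6]].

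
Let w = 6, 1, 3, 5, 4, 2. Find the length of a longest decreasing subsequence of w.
4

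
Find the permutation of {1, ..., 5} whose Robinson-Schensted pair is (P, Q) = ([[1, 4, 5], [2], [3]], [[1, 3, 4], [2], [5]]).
Reverse RSK: for i = n, n-1, ..., 1, locate i in Q, remove the corresponding corner cell from P, and reverse-bump its entry up through P; the value ejected from row 1 is w(i).

So w = 3 2 4 5 1.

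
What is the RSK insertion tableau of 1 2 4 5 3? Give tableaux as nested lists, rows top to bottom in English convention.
P = [[1, 2, 3, 5], [4]]

Insert 1: appended to row 1. P = [[1]].
Insert 2: appended to row 1. P = [[1, 2]].
Insert 4: appended to row 1. P = [[1, 2, 4]].
Insert 5: appended to row 1. P = [[1, 2, 4, 5]].
Insert 3: 3 bumps 4 from row 1; 4 starts row 2. P = [[1, 2, 3, 5], [4]].

So P = [[1, 2, 3, 5], [4]].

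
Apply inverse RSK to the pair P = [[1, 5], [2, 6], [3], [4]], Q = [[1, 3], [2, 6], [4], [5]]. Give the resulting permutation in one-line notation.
Reverse RSK: for i = n, n-1, ..., 1, locate i in Q, remove the corresponding corner cell from P, and reverse-bump its entry up through P; the value ejected from row 1 is w(i).

So w = 4 3 6 2 1 5.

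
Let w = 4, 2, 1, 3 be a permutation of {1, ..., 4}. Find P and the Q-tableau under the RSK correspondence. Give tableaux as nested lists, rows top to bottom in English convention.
Insert each entry of the permutation into P by Schensted row insertion, recording in Q the position of each new cell.

Insert 4: appended to row 1. P = [[4]].
Insert 2: 2 bumps 4 from row 1; 4 starts row 2. P = [[2], [4]].
Insert 1: 1 bumps 2 from row 1; 2 bumps 4 from row 2; 4 starts row 3. P = [[1], [2], [4]].
Insert 3: appended to row 1. P = [[1, 3], [2], [4]].

So P = [[1, 3], [2], [4]], Q = [[1, 4], [2], [3]].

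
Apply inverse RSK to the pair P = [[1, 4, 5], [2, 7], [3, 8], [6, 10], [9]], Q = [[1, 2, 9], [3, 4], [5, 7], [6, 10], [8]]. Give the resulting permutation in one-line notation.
Reverse the RSK construction: for i from n down to 1, find the cell of Q containing i, remove the entry at that cell from P, and reverse-bump it up through P; the value ejected from row 1 is w(i).

Step i=10: Q has 10 at row 4, column 2; remove 10 from row 4 of P and reverse-bump: 10 enters row 3 and ejects 8; 8 enters row 2 and ejects 7; 7 enters row 1 and ejects 5. So w(10) = 5. P is now [[1, 4, 7], [2, 8], [3, 10], [6], [9]].
Step i=9: Q has 9 at row 1, column 3; remove that cell from P, ejecting 7. So w(9) = 7. P is now [[1, 4], [2, 8], [3, 10], [6], [9]].
Step i=8: Q has 8 at row 5, column 1; remove 9 from row 5 of P and reverse-bump: 9 enters row 4 and ejects 6; 6 enters row 3 and ejects 3; 3 enters row 2 and ejects 2; 2 enters row 1 and ejects 1. So w(8) = 1. P is now [[2, 4], [3, 8], [6, 10], [9]].
Step i=7: Q has 7 at row 3, column 2; remove 10 from row 3 of P and reverse-bump: 10 enters row 2 and ejects 8; 8 enters row 1 and ejects 4. So w(7) = 4. P is now [[2, 8], [3, 10], [6], [9]].
Step i=6: Q has 6 at row 4, column 1; remove 9 from row 4 of P and reverse-bump: 9 enters row 3 and ejects 6; 6 enters row 2 and ejects 3; 3 enters row 1 and ejects 2. So w(6) = 2. P is now [[3, 8], [6, 10], [9]].
Step i=5: Q has 5 at row 3, column 1; remove 9 from row 3 of P and reverse-bump: 9 enters row 2 and ejects 6; 6 enters row 1 and ejects 3. So w(5) = 3. P is now [[6, 8], [9, 10]].
Step i=4: Q has 4 at row 2, column 2; remove 10 from row 2 of P and reverse-bump: 10 enters row 1 and ejects 8. So w(4) = 8. P is now [[6, 10], [9]].
Step i=3: Q has 3 at row 2, column 1; remove 9 from row 2 of P and reverse-bump: 9 enters row 1 and ejects 6. So w(3) = 6. P is now [[9, 10]].
Step i=2: Q has 2 at row 1, column 2; remove that cell from P, ejecting 10. So w(2) = 10. P is now [[9]].
Step i=1: Q has 1 at row 1, column 1; remove that cell from P, ejecting 9. So w(1) = 9. P is now [].

So w = 9 10 6 8 3 2 4 1 7 5.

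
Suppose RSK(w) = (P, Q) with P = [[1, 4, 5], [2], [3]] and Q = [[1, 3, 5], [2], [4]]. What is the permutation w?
Reverse the RSK construction: for i from n down to 1, find the cell of Q containing i, remove the entry at that cell from P, and reverse-bump it up through P; the value ejected from row 1 is w(i).

Step i=5: Q has 5 at row 1, column 3; remove that cell from P, ejecting 5. So w(5) = 5. P is now [[1, 4], [2], [3]].
Step i=4: Q has 4 at row 3, column 1; remove 3 from row 3 of P and reverse-bump: 3 enters row 2 and ejects 2; 2 enters row 1 and ejects 1. So w(4) = 1. P is now [[2, 4], [3]].
Step i=3: Q has 3 at row 1, column 2; remove that cell from P, ejecting 4. So w(3) = 4. P is now [[2], [3]].
Step i=2: Q has 2 at row 2, column 1; remove 3 from row 2 of P and reverse-bump: 3 enters row 1 and ejects 2. So w(2) = 2. P is now [[3]].
Step i=1: Q has 1 at row 1, column 1; remove that cell from P, ejecting 3. So w(1) = 3. P is now [].

So w = 3 2 4 1 5.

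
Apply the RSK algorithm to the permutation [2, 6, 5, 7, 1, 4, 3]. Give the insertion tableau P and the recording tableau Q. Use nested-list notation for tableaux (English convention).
Insert each entry of the permutation into P by Schensted row insertion, recording in Q the position of each new cell.

Insert 2: appended to row 1. P = [[2]].
Insert 6: appended to row 1. P = [[2, 6]].
Insert 5: 5 bumps 6 from row 1; 6 starts row 2. P = [[2, 5], [6]].
Insert 7: appended to row 1. P = [[2, 5, 7], [6]].
Insert 1: 1 bumps 2 from row 1; 2 bumps 6 from row 2; 6 starts row 3. P = [[1, 5, 7], [2], [6]].
Insert 4: 4 bumps 5 from row 1; 5 appends to row 2. P = [[1, 4, 7], [2, 5], [6]].
Insert 3: 3 bumps 4 from row 1; 4 bumps 5 from row 2; 5 bumps 6 from row 3; 6 starts row 4. P = [[1, 3, 7], [2, 4], [5], [6]].

So P = [[1, 3, 7], [2, 4], [5], [6]], Q = [[1, 2, 4], [3, 6], [5], [7]].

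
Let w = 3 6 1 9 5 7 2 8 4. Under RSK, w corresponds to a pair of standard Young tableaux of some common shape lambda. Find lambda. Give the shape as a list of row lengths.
RSK row insertion gives P = [[1, 2, 4, 8], [3, 5, 7], [6, 9]], which has shape [4, 3, 2].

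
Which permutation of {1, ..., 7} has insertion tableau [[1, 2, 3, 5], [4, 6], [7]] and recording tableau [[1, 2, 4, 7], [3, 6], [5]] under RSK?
Reverse RSK: for i = n, n-1, ..., 1, locate i in Q, remove the corresponding corner cell from P, and reverse-bump its entry up through P; the value ejected from row 1 is w(i).

So w = 1 7 4 6 2 3 5.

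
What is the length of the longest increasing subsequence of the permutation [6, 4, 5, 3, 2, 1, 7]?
3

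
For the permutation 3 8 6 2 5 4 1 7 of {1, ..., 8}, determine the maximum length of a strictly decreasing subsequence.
5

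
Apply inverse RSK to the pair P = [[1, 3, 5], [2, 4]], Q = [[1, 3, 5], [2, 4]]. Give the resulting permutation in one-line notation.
Reverse the RSK construction: for i from n down to 1, find the cell of Q containing i, remove the entry at that cell from P, and reverse-bump it up through P; the value ejected from row 1 is w(i).

Step i=5: Q has 5 at row 1, column 3; remove that cell from P, ejecting 5. So w(5) = 5. P is now [[1, 3], [2, 4]].
Step i=4: Q has 4 at row 2, column 2; remove 4 from row 2 of P and reverse-bump: 4 enters row 1 and ejects 3. So w(4) = 3. P is now [[1, 4], [2]].
Step i=3: Q has 3 at row 1, column 2; remove that cell from P, ejecting 4. So w(3) = 4. P is now [[1], [2]].
Step i=2: Q has 2 at row 2, column 1; remove 2 from row 2 of P and reverse-bump: 2 enters row 1 and ejects 1. So w(2) = 1. P is now [[2]].
Step i=1: Q has 1 at row 1, column 1; remove that cell from P, ejecting 2. So w(1) = 2. P is now [].

So w = 2 1 4 3 5.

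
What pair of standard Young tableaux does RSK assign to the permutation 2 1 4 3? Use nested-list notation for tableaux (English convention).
P = [[1, 3], [2, 4]], Q = [[1, 3], [2, 4]]

Insert each entry of the permutation into P by Schensted row insertion, recording in Q the position of each new cell.

Insert 2: appended to row 1. P = [[2]].
Insert 1: 1 bumps 2 from row 1; 2 starts row 2. P = [[1], [2]].
Insert 4: appended to row 1. P = [[1, 4], [2]].
Insert 3: 3 bumps 4 from row 1; 4 appends to row 2. P = [[1, 3], [2, 4]].

So P = [[1, 3], [2, 4]], Q = [[1, 3], [2, 4]].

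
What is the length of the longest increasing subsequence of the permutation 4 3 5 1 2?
2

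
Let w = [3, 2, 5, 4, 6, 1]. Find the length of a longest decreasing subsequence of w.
3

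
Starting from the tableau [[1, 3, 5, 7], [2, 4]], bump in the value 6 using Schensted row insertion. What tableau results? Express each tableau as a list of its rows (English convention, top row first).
In row 1, 6 replaces 7 (the leftmost entry greater than 6); 7 is bumped to row 2. 7 is appended to row 2. The new tableau is [[1, 3, 5, 6], [2, 4, 7]].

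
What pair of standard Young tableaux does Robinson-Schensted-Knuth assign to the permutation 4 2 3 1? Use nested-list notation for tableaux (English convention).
Insert each entry of the permutation into P by Schensted row insertion, recording in Q the position of each new cell.

Insert 4: appended to row 1. P = [[4]].
Insert 2: 2 bumps 4 from row 1; 4 starts row 2. P = [[2], [4]].
Insert 3: appended to row 1. P = [[2, 3], [4]].
Insert 1: 1 bumps 2 from row 1; 2 bumps 4 from row 2; 4 starts row 3. P = [[1, 3], [2], [4]].

So P = [[1, 3], [2], [4]], Q = [[1, 3], [2], [4]].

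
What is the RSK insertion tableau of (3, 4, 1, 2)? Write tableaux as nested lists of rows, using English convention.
P = [[1, 2], [3, 4]]

Insert 3: appended to row 1. P = [[3]].
Insert 4: appended to row 1. P = [[3, 4]].
Insert 1: 1 bumps 3 from row 1; 3 starts row 2. P = [[1, 4], [3]].
Insert 2: 2 bumps 4 from row 1; 4 appends to row 2. P = [[1, 2], [3, 4]].

So P = [[1, 2], [3, 4]].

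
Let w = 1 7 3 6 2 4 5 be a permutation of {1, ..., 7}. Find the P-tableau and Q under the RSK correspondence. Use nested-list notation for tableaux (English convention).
P = [[1, 2, 4, 5], [3, 6], [7]], Q = [[1, 2, 4, 7], [3, 6], [5]]

Insert each entry of the permutation into P by Schensted row insertion, recording in Q the position of each new cell.

Insert 1: appended to row 1. P = [[1]], Q = [[1]].
Insert 7: appended to row 1. P = [[1, 7]], Q = [[1, 2]].
Insert 3: 3 bumps 7 from row 1; 7 starts row 2. P = [[1, 3], [7]], Q = [[1, 2], [3]].
Insert 6: appended to row 1. P = [[1, 3, 6], [7]], Q = [[1, 2, 4], [3]].
Insert 2: 2 bumps 3 from row 1; 3 bumps 7 from row 2; 7 starts row 3. P = [[1, 2, 6], [3], [7]], Q = [[1, 2, 4], [3], [5]].
Insert 4: 4 bumps 6 from row 1; 6 appends to row 2. P = [[1, 2, 4], [3, 6], [7]], Q = [[1, 2, 4], [3, 6], [5]].
Insert 5: appended to row 1. P = [[1, 2, 4, 5], [3, 6], [7]], Q = [[1, 2, 4, 7], [3, 6], [5]].

So P = [[1, 2, 4, 5], [3, 6], [7]], Q = [[1, 2, 4, 7], [3, 6], [5]].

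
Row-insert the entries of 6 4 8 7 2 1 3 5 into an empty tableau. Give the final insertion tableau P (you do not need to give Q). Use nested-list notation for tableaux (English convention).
Insert 6: appended to row 1. P = [[6]].
Insert 4: 4 bumps 6 from row 1; 6 starts row 2. P = [[4], [6]].
Insert 8: appended to row 1. P = [[4, 8], [6]].
Insert 7: 7 bumps 8 from row 1; 8 appends to row 2. P = [[4, 7], [6, 8]].
Insert 2: 2 bumps 4 from row 1; 4 bumps 6 from row 2; 6 starts row 3. P = [[2, 7], [4, 8], [6]].
Insert 1: 1 bumps 2 from row 1; 2 bumps 4 from row 2; 4 bumps 6 from row 3; 6 starts row 4. P = [[1, 7], [2, 8], [4], [6]].
Insert 3: 3 bumps 7 from row 1; 7 bumps 8 from row 2; 8 appends to row 3. P = [[1, 3], [2, 7], [4, 8], [6]].
Insert 5: appended to row 1. P = [[1, 3, 5], [2, 7], [4, 8], [6]].

So P = [[1, 3, 5], [2, 7], [4, 8], [6]].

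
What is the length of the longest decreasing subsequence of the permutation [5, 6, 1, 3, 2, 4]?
3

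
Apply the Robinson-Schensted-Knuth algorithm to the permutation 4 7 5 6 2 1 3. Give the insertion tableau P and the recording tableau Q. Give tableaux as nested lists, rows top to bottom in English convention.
P = [[1, 3, 6], [2, 5], [4], [7]], Q = [[1, 2, 4], [3, 7], [5], [6]]

Insert each entry of the permutation into P by Schensted row insertion, recording in Q the position of each new cell.

Insert 4: appended to row 1. P = [[4]].
Insert 7: appended to row 1. P = [[4, 7]].
Insert 5: 5 bumps 7 from row 1; 7 starts row 2. P = [[4, 5], [7]].
Insert 6: appended to row 1. P = [[4, 5, 6], [7]].
Insert 2: 2 bumps 4 from row 1; 4 bumps 7 from row 2; 7 starts row 3. P = [[2, 5, 6], [4], [7]].
Insert 1: 1 bumps 2 from row 1; 2 bumps 4 from row 2; 4 bumps 7 from row 3; 7 starts row 4. P = [[1, 5, 6], [2], [4], [7]].
Insert 3: 3 bumps 5 from row 1; 5 appends to row 2. P = [[1, 3, 6], [2, 5], [4], [7]].

So P = [[1, 3, 6], [2, 5], [4], [7]], Q = [[1, 2, 4], [3, 7], [5], [6]].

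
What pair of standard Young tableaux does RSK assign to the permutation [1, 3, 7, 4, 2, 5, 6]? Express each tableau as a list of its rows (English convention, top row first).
Insert each entry of the permutation into P by Schensted row insertion, recording in Q the position of each new cell.

Insert 1: appended to row 1. P = [[1]].
Insert 3: appended to row 1. P = [[1, 3]].
Insert 7: appended to row 1. P = [[1, 3, 7]].
Insert 4: 4 bumps 7 from row 1; 7 starts row 2. P = [[1, 3, 4], [7]].
Insert 2: 2 bumps 3 from row 1; 3 bumps 7 from row 2; 7 starts row 3. P = [[1, 2, 4], [3], [7]].
Insert 5: appended to row 1. P = [[1, 2, 4, 5], [3], [7]].
Insert 6: appended to row 1. P = [[1, 2, 4, 5, 6], [3], [7]].

So P = [[1, 2, 4, 5, 6], [3], [7]], Q = [[1, 2, 3, 6, 7], [4], [5]].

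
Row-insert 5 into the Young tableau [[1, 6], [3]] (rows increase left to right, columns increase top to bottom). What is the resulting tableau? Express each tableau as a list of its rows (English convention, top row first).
In row 1, 5 replaces 6 (the leftmost entry greater than 5); 6 is bumped to row 2. 6 is appended to row 2. The new tableau is [[1, 5], [3, 6]].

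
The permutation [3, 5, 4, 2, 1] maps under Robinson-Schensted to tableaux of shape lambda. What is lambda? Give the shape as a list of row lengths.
[2, 1, 1, 1]

RSK row insertion gives P = [[1, 4], [2], [3], [5]], which has shape [2, 1, 1, 1].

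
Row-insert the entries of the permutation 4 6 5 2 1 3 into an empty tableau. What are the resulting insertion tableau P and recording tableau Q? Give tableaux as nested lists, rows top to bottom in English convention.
P = [[1, 3], [2, 5], [4], [6]], Q = [[1, 2], [3, 6], [4], [5]]

Insert each entry of the permutation into P by Schensted row insertion, recording in Q the position of each new cell.

Insert 4: appended to row 1. P = [[4]].
Insert 6: appended to row 1. P = [[4, 6]].
Insert 5: 5 bumps 6 from row 1; 6 starts row 2. P = [[4, 5], [6]].
Insert 2: 2 bumps 4 from row 1; 4 bumps 6 from row 2; 6 starts row 3. P = [[2, 5], [4], [6]].
Insert 1: 1 bumps 2 from row 1; 2 bumps 4 from row 2; 4 bumps 6 from row 3; 6 starts row 4. P = [[1, 5], [2], [4], [6]].
Insert 3: 3 bumps 5 from row 1; 5 appends to row 2. P = [[1, 3], [2, 5], [4], [6]].

So P = [[1, 3], [2, 5], [4], [6]], Q = [[1, 2], [3, 6], [4], [5]].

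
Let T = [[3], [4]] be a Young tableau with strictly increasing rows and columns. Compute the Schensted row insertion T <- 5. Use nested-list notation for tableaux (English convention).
[[3, 5], [4]]

5 is larger than every entry of row 1, so it is appended to row 1. The new tableau is [[3, 5], [4]].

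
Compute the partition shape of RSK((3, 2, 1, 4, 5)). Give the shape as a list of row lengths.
Row-insert each entry into an empty tableau.

After inserting 3: P = [[3]].
After inserting 2: P = [[2], [3]].
After inserting 1: P = [[1], [2], [3]].
After inserting 4: P = [[1, 4], [2], [3]].
After inserting 5: P = [[1, 4, 5], [2], [3]].

The final insertion tableau P = [[1, 4, 5], [2], [3]] has shape [3, 1, 1].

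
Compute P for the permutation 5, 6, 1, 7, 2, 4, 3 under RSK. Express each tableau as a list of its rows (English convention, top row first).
P = [[1, 2, 3], [4, 6, 7], [5]]

After inserting 5: P = [[5]].
After inserting 6: P = [[5, 6]].
After inserting 1: P = [[1, 6], [5]].
After inserting 7: P = [[1, 6, 7], [5]].
After inserting 2: P = [[1, 2, 7], [5, 6]].
After inserting 4: P = [[1, 2, 4], [5, 6, 7]].
After inserting 3: P = [[1, 2, 3], [4, 6, 7], [5]].

So P = [[1, 2, 3], [4, 6, 7], [5]].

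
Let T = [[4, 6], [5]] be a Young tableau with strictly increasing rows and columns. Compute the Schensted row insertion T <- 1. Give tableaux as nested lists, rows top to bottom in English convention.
In row 1, 1 replaces 4 (the leftmost entry greater than 1); 4 is bumped to row 2. In row 2, 4 replaces 5 (the leftmost entry greater than 4); 5 is bumped to row 3. 5 starts a new row 3. The new tableau is [[1, 6], [4], [5]].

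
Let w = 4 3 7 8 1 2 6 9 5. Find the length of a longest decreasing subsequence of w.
3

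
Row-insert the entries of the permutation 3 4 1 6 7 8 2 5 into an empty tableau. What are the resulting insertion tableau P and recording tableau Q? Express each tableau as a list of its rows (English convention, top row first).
Insert each entry of the permutation into P by Schensted row insertion, recording in Q the position of each new cell.

Insert 3: appended to row 1. P = [[3]], Q = [[1]].
Insert 4: appended to row 1. P = [[3, 4]], Q = [[1, 2]].
Insert 1: 1 bumps 3 from row 1; 3 starts row 2. P = [[1, 4], [3]], Q = [[1, 2], [3]].
Insert 6: appended to row 1. P = [[1, 4, 6], [3]], Q = [[1, 2, 4], [3]].
Insert 7: appended to row 1. P = [[1, 4, 6, 7], [3]], Q = [[1, 2, 4, 5], [3]].
Insert 8: appended to row 1. P = [[1, 4, 6, 7, 8], [3]], Q = [[1, 2, 4, 5, 6], [3]].
Insert 2: 2 bumps 4 from row 1; 4 appends to row 2. P = [[1, 2, 6, 7, 8], [3, 4]], Q = [[1, 2, 4, 5, 6], [3, 7]].
Insert 5: 5 bumps 6 from row 1; 6 appends to row 2. P = [[1, 2, 5, 7, 8], [3, 4, 6]], Q = [[1, 2, 4, 5, 6], [3, 7, 8]].

So P = [[1, 2, 5, 7, 8], [3, 4, 6]], Q = [[1, 2, 4, 5, 6], [3, 7, 8]].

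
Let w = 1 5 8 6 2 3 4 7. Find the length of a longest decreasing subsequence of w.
3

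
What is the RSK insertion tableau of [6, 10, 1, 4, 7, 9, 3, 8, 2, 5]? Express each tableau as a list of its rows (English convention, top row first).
P = [[1, 2, 5, 8], [3, 7], [4, 9], [6, 10]]

After inserting 6: P = [[6]].
After inserting 10: P = [[6, 10]].
After inserting 1: P = [[1, 10], [6]].
After inserting 4: P = [[1, 4], [6, 10]].
After inserting 7: P = [[1, 4, 7], [6, 10]].
After inserting 9: P = [[1, 4, 7, 9], [6, 10]].
After inserting 3: P = [[1, 3, 7, 9], [4, 10], [6]].
After inserting 8: P = [[1, 3, 7, 8], [4, 9], [6, 10]].
After inserting 2: P = [[1, 2, 7, 8], [3, 9], [4, 10], [6]].
After inserting 5: P = [[1, 2, 5, 8], [3, 7], [4, 9], [6, 10]].

So P = [[1, 2, 5, 8], [3, 7], [4, 9], [6, 10]].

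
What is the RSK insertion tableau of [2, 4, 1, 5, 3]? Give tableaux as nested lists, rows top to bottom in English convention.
P = [[1, 3, 5], [2, 4]]

After inserting 2: P = [[2]].
After inserting 4: P = [[2, 4]].
After inserting 1: P = [[1, 4], [2]].
After inserting 5: P = [[1, 4, 5], [2]].
After inserting 3: P = [[1, 3, 5], [2, 4]].

So P = [[1, 3, 5], [2, 4]].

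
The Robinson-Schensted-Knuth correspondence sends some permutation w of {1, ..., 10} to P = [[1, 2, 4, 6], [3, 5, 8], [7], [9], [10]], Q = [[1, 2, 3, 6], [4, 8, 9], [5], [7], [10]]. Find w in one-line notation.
1 3 10 9 7 8 2 5 6 4

Reverse the RSK construction: for i from n down to 1, find the cell of Q containing i, remove the entry at that cell from P, and reverse-bump it up through P; the value ejected from row 1 is w(i).

Step i=10: Q has 10 at row 5, column 1; remove 10 from row 5 of P and reverse-bump: 10 enters row 4 and ejects 9; 9 enters row 3 and ejects 7; 7 enters row 2 and ejects 5; 5 enters row 1 and ejects 4. So w(10) = 4. P is now [[1, 2, 5, 6], [3, 7, 8], [9], [10]].
Step i=9: Q has 9 at row 2, column 3; remove 8 from row 2 of P and reverse-bump: 8 enters row 1 and ejects 6. So w(9) = 6. P is now [[1, 2, 5, 8], [3, 7], [9], [10]].
Step i=8: Q has 8 at row 2, column 2; remove 7 from row 2 of P and reverse-bump: 7 enters row 1 and ejects 5. So w(8) = 5. P is now [[1, 2, 7, 8], [3], [9], [10]].
Step i=7: Q has 7 at row 4, column 1; remove 10 from row 4 of P and reverse-bump: 10 enters row 3 and ejects 9; 9 enters row 2 and ejects 3; 3 enters row 1 and ejects 2. So w(7) = 2. P is now [[1, 3, 7, 8], [9], [10]].
Step i=6: Q has 6 at row 1, column 4; remove that cell from P, ejecting 8. So w(6) = 8. P is now [[1, 3, 7], [9], [10]].
Step i=5: Q has 5 at row 3, column 1; remove 10 from row 3 of P and reverse-bump: 10 enters row 2 and ejects 9; 9 enters row 1 and ejects 7. So w(5) = 7. P is now [[1, 3, 9], [10]].
Step i=4: Q has 4 at row 2, column 1; remove 10 from row 2 of P and reverse-bump: 10 enters row 1 and ejects 9. So w(4) = 9. P is now [[1, 3, 10]].
Step i=3: Q has 3 at row 1, column 3; remove that cell from P, ejecting 10. So w(3) = 10. P is now [[1, 3]].
Step i=2: Q has 2 at row 1, column 2; remove that cell from P, ejecting 3. So w(2) = 3. P is now [[1]].
Step i=1: Q has 1 at row 1, column 1; remove that cell from P, ejecting 1. So w(1) = 1. P is now [].

So w = 1 3 10 9 7 8 2 5 6 4.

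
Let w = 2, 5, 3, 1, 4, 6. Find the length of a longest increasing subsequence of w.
4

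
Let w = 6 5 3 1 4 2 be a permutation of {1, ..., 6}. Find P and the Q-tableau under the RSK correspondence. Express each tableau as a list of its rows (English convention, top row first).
Insert each entry of the permutation into P by Schensted row insertion, recording in Q the position of each new cell.

After inserting 6: P = [[6]].
After inserting 5: P = [[5], [6]].
After inserting 3: P = [[3], [5], [6]].
After inserting 1: P = [[1], [3], [5], [6]].
After inserting 4: P = [[1, 4], [3], [5], [6]].
After inserting 2: P = [[1, 2], [3, 4], [5], [6]].

So P = [[1, 2], [3, 4], [5], [6]], Q = [[1, 5], [2, 6], [3], [4]].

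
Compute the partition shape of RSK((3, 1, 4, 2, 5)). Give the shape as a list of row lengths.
Row-insert each entry into an empty tableau.

After inserting 3: P = [[3]].
After inserting 1: P = [[1], [3]].
After inserting 4: P = [[1, 4], [3]].
After inserting 2: P = [[1, 2], [3, 4]].
After inserting 5: P = [[1, 2, 5], [3, 4]].

The final insertion tableau P = [[1, 2, 5], [3, 4]] has shape [3, 2].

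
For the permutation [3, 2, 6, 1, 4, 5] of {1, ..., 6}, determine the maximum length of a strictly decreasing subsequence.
3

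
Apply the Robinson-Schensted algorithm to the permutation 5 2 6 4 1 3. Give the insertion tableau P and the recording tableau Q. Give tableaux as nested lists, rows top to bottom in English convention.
Insert each entry of the permutation into P by Schensted row insertion, recording in Q the position of each new cell.

Insert 5: appended to row 1. P = [[5]], Q = [[1]].
Insert 2: 2 bumps 5 from row 1; 5 starts row 2. P = [[2], [5]], Q = [[1], [2]].
Insert 6: appended to row 1. P = [[2, 6], [5]], Q = [[1, 3], [2]].
Insert 4: 4 bumps 6 from row 1; 6 appends to row 2. P = [[2, 4], [5, 6]], Q = [[1, 3], [2, 4]].
Insert 1: 1 bumps 2 from row 1; 2 bumps 5 from row 2; 5 starts row 3. P = [[1, 4], [2, 6], [5]], Q = [[1, 3], [2, 4], [5]].
Insert 3: 3 bumps 4 from row 1; 4 bumps 6 from row 2; 6 appends to row 3. P = [[1, 3], [2, 4], [5, 6]], Q = [[1, 3], [2, 4], [5, 6]].

So P = [[1, 3], [2, 4], [5, 6]], Q = [[1, 3], [2, 4], [5, 6]].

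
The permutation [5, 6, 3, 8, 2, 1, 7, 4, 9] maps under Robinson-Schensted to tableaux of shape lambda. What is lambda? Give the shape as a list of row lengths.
[4, 2, 2, 1]

Row-insert each entry into an empty tableau.

After inserting 5: P = [[5]].
After inserting 6: P = [[5, 6]].
After inserting 3: P = [[3, 6], [5]].
After inserting 8: P = [[3, 6, 8], [5]].
After inserting 2: P = [[2, 6, 8], [3], [5]].
After inserting 1: P = [[1, 6, 8], [2], [3], [5]].
After inserting 7: P = [[1, 6, 7], [2, 8], [3], [5]].
After inserting 4: P = [[1, 4, 7], [2, 6], [3, 8], [5]].
After inserting 9: P = [[1, 4, 7, 9], [2, 6], [3, 8], [5]].

The final insertion tableau P = [[1, 4, 7, 9], [2, 6], [3, 8], [5]] has shape [4, 2, 2, 1].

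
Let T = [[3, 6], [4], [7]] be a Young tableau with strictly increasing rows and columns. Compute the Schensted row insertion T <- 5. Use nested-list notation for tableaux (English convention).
[[3, 5], [4, 6], [7]]

In row 1, 5 replaces 6 (the leftmost entry greater than 5); 6 is bumped to row 2. 6 is appended to row 2. The new tableau is [[3, 5], [4, 6], [7]].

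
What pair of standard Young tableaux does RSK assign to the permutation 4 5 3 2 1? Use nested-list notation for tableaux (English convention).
P = [[1, 5], [2], [3], [4]], Q = [[1, 2], [3], [4], [5]]

Insert each entry of the permutation into P by Schensted row insertion, recording in Q the position of each new cell.

Insert 4: appended to row 1. P = [[4]].
Insert 5: appended to row 1. P = [[4, 5]].
Insert 3: 3 bumps 4 from row 1; 4 starts row 2. P = [[3, 5], [4]].
Insert 2: 2 bumps 3 from row 1; 3 bumps 4 from row 2; 4 starts row 3. P = [[2, 5], [3], [4]].
Insert 1: 1 bumps 2 from row 1; 2 bumps 3 from row 2; 3 bumps 4 from row 3; 4 starts row 4. P = [[1, 5], [2], [3], [4]].

So P = [[1, 5], [2], [3], [4]], Q = [[1, 2], [3], [4], [5]].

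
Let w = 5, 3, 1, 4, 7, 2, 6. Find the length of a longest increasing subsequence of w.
3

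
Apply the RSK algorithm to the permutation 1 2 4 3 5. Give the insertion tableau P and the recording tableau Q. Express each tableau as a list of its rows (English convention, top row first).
Insert each entry of the permutation into P by Schensted row insertion, recording in Q the position of each new cell.

After inserting 1: P = [[1]].
After inserting 2: P = [[1, 2]].
After inserting 4: P = [[1, 2, 4]].
After inserting 3: P = [[1, 2, 3], [4]].
After inserting 5: P = [[1, 2, 3, 5], [4]].

So P = [[1, 2, 3, 5], [4]], Q = [[1, 2, 3, 5], [4]].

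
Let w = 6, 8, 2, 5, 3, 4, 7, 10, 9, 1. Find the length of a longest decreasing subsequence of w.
4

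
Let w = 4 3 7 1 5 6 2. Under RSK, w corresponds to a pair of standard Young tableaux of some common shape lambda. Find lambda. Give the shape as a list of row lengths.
Row-insert each entry into an empty tableau.

After inserting 4: P = [[4]].
After inserting 3: P = [[3], [4]].
After inserting 7: P = [[3, 7], [4]].
After inserting 1: P = [[1, 7], [3], [4]].
After inserting 5: P = [[1, 5], [3, 7], [4]].
After inserting 6: P = [[1, 5, 6], [3, 7], [4]].
After inserting 2: P = [[1, 2, 6], [3, 5], [4, 7]].

The final insertion tableau P = [[1, 2, 6], [3, 5], [4, 7]] has shape [3, 2, 2].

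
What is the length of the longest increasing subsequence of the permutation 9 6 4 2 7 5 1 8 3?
3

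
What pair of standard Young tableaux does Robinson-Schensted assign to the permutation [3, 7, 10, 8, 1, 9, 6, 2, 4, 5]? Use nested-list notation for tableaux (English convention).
Insert each entry of the permutation into P by Schensted row insertion, recording in Q the position of each new cell.

After inserting 3: P = [[3]].
After inserting 7: P = [[3, 7]].
After inserting 10: P = [[3, 7, 10]].
After inserting 8: P = [[3, 7, 8], [10]].
After inserting 1: P = [[1, 7, 8], [3], [10]].
After inserting 9: P = [[1, 7, 8, 9], [3], [10]].
After inserting 6: P = [[1, 6, 8, 9], [3, 7], [10]].
After inserting 2: P = [[1, 2, 8, 9], [3, 6], [7], [10]].
After inserting 4: P = [[1, 2, 4, 9], [3, 6, 8], [7], [10]].
After inserting 5: P = [[1, 2, 4, 5], [3, 6, 8, 9], [7], [10]].

So P = [[1, 2, 4, 5], [3, 6, 8, 9], [7], [10]], Q = [[1, 2, 3, 6], [4, 7, 9, 10], [5], [8]].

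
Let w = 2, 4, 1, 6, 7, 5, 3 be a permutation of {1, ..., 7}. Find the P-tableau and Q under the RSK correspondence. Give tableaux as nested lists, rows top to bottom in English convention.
Insert each entry of the permutation into P by Schensted row insertion, recording in Q the position of each new cell.

After inserting 2: P = [[2]].
After inserting 4: P = [[2, 4]].
After inserting 1: P = [[1, 4], [2]].
After inserting 6: P = [[1, 4, 6], [2]].
After inserting 7: P = [[1, 4, 6, 7], [2]].
After inserting 5: P = [[1, 4, 5, 7], [2, 6]].
After inserting 3: P = [[1, 3, 5, 7], [2, 4], [6]].

So P = [[1, 3, 5, 7], [2, 4], [6]], Q = [[1, 2, 4, 5], [3, 6], [7]].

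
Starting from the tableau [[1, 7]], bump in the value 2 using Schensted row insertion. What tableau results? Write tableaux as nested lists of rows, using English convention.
[[1, 2], [7]]

In row 1, 2 replaces 7 (the leftmost entry greater than 2); 7 is bumped to row 2. 7 starts a new row 2. The new tableau is [[1, 2], [7]].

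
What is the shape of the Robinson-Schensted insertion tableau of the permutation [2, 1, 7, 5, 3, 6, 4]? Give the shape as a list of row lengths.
Row-insert each entry into an empty tableau.

After inserting 2: P = [[2]].
After inserting 1: P = [[1], [2]].
After inserting 7: P = [[1, 7], [2]].
After inserting 5: P = [[1, 5], [2, 7]].
After inserting 3: P = [[1, 3], [2, 5], [7]].
After inserting 6: P = [[1, 3, 6], [2, 5], [7]].
After inserting 4: P = [[1, 3, 4], [2, 5, 6], [7]].

The final insertion tableau P = [[1, 3, 4], [2, 5, 6], [7]] has shape [3, 3, 1].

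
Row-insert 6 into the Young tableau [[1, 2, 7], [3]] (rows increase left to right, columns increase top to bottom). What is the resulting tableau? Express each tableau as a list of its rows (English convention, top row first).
In row 1, 6 replaces 7 (the leftmost entry greater than 6); 7 is bumped to row 2. 7 is appended to row 2. The new tableau is [[1, 2, 6], [3, 7]].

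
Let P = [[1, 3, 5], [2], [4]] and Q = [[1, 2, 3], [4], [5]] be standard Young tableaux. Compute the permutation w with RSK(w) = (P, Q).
2 4 5 3 1

Reverse RSK: for i = n, n-1, ..., 1, locate i in Q, remove the corresponding corner cell from P, and reverse-bump its entry up through P; the value ejected from row 1 is w(i).

So w = 2 4 5 3 1.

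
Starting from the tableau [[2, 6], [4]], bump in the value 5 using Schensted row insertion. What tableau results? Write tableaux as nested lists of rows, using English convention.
[[2, 5], [4, 6]]

In row 1, 5 replaces 6 (the leftmost entry greater than 5); 6 is bumped to row 2. 6 is appended to row 2. The new tableau is [[2, 5], [4, 6]].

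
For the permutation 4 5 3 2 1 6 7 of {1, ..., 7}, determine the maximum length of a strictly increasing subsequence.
4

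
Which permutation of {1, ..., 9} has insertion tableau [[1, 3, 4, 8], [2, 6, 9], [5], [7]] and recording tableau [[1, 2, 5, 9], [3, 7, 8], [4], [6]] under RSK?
Reverse the RSK construction: for i from n down to 1, find the cell of Q containing i, remove the entry at that cell from P, and reverse-bump it up through P; the value ejected from row 1 is w(i).

Step i=9: Q has 9 at row 1, column 4; remove that cell from P, ejecting 8. So w(9) = 8. P is now [[1, 3, 4], [2, 6, 9], [5], [7]].
Step i=8: Q has 8 at row 2, column 3; remove 9 from row 2 of P and reverse-bump: 9 enters row 1 and ejects 4. So w(8) = 4. P is now [[1, 3, 9], [2, 6], [5], [7]].
Step i=7: Q has 7 at row 2, column 2; remove 6 from row 2 of P and reverse-bump: 6 enters row 1 and ejects 3. So w(7) = 3. P is now [[1, 6, 9], [2], [5], [7]].
Step i=6: Q has 6 at row 4, column 1; remove 7 from row 4 of P and reverse-bump: 7 enters row 3 and ejects 5; 5 enters row 2 and ejects 2; 2 enters row 1 and ejects 1. So w(6) = 1. P is now [[2, 6, 9], [5], [7]].
Step i=5: Q has 5 at row 1, column 3; remove that cell from P, ejecting 9. So w(5) = 9. P is now [[2, 6], [5], [7]].
Step i=4: Q has 4 at row 3, column 1; remove 7 from row 3 of P and reverse-bump: 7 enters row 2 and ejects 5; 5 enters row 1 and ejects 2. So w(4) = 2. P is now [[5, 6], [7]].
Step i=3: Q has 3 at row 2, column 1; remove 7 from row 2 of P and reverse-bump: 7 enters row 1 and ejects 6. So w(3) = 6. P is now [[5, 7]].
Step i=2: Q has 2 at row 1, column 2; remove that cell from P, ejecting 7. So w(2) = 7. P is now [[5]].
Step i=1: Q has 1 at row 1, column 1; remove that cell from P, ejecting 5. So w(1) = 5. P is now [].

So w = 5 7 6 2 9 1 3 4 8.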